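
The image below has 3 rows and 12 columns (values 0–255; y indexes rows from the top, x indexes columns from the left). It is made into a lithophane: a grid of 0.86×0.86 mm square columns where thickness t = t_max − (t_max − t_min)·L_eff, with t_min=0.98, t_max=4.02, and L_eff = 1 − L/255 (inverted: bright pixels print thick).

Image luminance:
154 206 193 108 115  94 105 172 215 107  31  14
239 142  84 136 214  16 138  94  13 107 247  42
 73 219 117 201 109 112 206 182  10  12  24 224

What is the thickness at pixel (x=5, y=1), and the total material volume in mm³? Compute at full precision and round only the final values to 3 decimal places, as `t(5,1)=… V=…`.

span = t_max - t_min = 4.02 - 0.98 = 3.040
L(5,1) = 16, L_eff = 1 - 16/255 = 0.937255 (inverted)
t(5,1) = 4.02 - 3.040·0.937255 = 1.171
Σt over all 3·12 pixels = 113002/1275 ≈ 88.6290196
V = pitch²·Σt = 0.86²·113002/1275 = 65.550

t(5,1)=1.171 V=65.550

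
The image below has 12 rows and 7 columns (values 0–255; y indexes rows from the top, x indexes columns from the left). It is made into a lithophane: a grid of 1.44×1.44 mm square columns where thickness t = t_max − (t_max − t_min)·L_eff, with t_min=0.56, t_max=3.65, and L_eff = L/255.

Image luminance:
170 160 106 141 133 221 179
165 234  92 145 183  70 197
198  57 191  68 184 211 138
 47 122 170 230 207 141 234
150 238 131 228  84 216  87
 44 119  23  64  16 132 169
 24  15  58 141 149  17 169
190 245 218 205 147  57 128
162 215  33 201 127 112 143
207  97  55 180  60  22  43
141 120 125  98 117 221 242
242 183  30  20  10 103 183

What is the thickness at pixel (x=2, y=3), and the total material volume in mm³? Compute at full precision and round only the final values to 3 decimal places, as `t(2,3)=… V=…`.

t(2,3)=1.590 V=350.573

span = t_max - t_min = 3.65 - 0.56 = 3.090
L(2,3) = 170, L_eff = 170/255 = 0.666667
t(2,3) = 3.65 - 3.090·0.666667 = 1.590
Σt over all 12·7 pixels = 28741/170 ≈ 169.0647059
V = pitch²·Σt = 1.44²·28741/170 = 350.573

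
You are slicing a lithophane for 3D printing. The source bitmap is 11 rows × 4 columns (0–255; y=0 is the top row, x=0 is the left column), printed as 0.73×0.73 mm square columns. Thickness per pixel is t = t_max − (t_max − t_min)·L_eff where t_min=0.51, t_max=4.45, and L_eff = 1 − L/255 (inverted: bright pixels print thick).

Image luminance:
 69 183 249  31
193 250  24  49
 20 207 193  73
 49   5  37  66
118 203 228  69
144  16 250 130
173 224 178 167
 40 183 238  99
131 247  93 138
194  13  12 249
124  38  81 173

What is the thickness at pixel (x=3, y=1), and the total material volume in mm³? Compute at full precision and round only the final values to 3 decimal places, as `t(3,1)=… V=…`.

span = t_max - t_min = 4.45 - 0.51 = 3.940
L(3,1) = 49, L_eff = 1 - 49/255 = 0.807843 (inverted)
t(3,1) = 4.45 - 3.940·0.807843 = 1.267
Σt over all 11·4 pixels = 1399357/12750 ≈ 109.7534902
V = pitch²·Σt = 0.73²·1399357/12750 = 58.488

t(3,1)=1.267 V=58.488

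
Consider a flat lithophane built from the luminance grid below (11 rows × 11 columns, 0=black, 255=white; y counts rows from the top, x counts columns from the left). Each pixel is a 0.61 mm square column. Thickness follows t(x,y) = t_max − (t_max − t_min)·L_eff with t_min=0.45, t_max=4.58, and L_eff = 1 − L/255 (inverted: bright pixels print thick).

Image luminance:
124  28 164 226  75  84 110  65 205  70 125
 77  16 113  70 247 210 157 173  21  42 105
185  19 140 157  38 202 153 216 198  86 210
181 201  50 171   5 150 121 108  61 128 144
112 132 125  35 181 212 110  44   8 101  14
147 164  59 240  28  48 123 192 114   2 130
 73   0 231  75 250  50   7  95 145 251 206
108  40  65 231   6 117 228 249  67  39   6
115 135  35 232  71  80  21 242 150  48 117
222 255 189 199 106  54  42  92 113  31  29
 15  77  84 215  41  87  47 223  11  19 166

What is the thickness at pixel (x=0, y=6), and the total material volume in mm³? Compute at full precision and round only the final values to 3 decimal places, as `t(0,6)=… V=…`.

t(0,6)=1.632 V=103.753

span = t_max - t_min = 4.58 - 0.45 = 4.130
L(0,6) = 73, L_eff = 1 - 73/255 = 0.713725 (inverted)
t(0,6) = 4.58 - 4.130·0.713725 = 1.632
Σt over all 11·11 pixels = 2370059/8500 ≈ 278.8304706
V = pitch²·Σt = 0.61²·2370059/8500 = 103.753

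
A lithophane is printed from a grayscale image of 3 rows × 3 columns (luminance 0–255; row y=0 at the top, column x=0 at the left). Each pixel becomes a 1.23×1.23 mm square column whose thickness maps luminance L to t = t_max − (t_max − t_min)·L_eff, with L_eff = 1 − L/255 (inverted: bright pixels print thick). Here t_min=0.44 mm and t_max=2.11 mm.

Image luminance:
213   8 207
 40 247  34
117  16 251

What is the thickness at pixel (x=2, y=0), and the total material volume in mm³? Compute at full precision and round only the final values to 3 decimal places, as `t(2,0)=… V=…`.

span = t_max - t_min = 2.11 - 0.44 = 1.670
L(2,0) = 207, L_eff = 1 - 207/255 = 0.188235 (inverted)
t(2,0) = 2.11 - 1.670·0.188235 = 1.796
Σt over all 3·3 pixels = 290191/25500 ≈ 11.3800392
V = pitch²·Σt = 1.23²·290191/25500 = 17.217

t(2,0)=1.796 V=17.217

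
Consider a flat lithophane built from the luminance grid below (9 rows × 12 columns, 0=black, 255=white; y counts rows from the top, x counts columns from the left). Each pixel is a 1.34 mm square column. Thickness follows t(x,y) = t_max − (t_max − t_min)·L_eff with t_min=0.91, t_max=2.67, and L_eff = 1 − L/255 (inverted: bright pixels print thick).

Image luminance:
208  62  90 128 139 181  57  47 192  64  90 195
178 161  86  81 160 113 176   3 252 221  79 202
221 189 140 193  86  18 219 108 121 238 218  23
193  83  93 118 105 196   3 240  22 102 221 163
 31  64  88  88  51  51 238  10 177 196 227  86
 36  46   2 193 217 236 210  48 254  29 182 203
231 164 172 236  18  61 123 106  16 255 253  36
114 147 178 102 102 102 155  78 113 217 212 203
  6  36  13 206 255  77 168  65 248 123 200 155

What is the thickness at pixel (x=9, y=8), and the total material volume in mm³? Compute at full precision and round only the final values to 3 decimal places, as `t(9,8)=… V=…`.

t(9,8)=1.759 V=354.772

span = t_max - t_min = 2.67 - 0.91 = 1.760
L(9,8) = 123, L_eff = 1 - 123/255 = 0.517647 (inverted)
t(9,8) = 2.67 - 1.760·0.517647 = 1.759
Σt over all 9·12 pixels = 1259563/6375 ≈ 197.5785098
V = pitch²·Σt = 1.34²·1259563/6375 = 354.772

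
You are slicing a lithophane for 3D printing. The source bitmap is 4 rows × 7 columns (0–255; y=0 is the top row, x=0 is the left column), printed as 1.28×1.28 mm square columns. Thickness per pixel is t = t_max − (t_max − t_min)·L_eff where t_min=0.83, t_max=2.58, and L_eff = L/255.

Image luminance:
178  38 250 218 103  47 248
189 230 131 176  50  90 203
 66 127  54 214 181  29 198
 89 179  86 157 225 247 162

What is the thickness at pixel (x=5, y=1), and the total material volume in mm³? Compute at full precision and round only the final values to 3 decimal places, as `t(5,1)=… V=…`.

span = t_max - t_min = 2.58 - 0.83 = 1.750
L(5,1) = 90, L_eff = 90/255 = 0.352941
t(5,1) = 2.58 - 1.750·0.352941 = 1.962
Σt over all 4·7 pixels = 13097/300 ≈ 43.6566667
V = pitch²·Σt = 1.28²·13097/300 = 71.527

t(5,1)=1.962 V=71.527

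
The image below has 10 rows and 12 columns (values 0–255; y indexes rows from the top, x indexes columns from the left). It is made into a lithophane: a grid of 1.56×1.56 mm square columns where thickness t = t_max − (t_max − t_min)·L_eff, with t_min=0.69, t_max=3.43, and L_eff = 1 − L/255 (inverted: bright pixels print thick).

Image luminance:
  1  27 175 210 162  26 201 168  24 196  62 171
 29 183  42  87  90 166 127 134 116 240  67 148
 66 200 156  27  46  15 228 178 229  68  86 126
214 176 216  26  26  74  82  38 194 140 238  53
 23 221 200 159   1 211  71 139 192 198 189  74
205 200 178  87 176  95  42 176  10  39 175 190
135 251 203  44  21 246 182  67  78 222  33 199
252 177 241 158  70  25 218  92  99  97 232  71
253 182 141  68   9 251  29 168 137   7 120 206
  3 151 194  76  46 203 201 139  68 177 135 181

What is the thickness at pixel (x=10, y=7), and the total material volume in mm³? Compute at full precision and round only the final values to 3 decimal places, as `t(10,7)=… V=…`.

span = t_max - t_min = 3.43 - 0.69 = 2.740
L(10,7) = 232, L_eff = 1 - 232/255 = 0.090196 (inverted)
t(10,7) = 3.43 - 2.740·0.090196 = 3.183
Σt over all 10·12 pixels = 3187831/12750 ≈ 250.0259608
V = pitch²·Σt = 1.56²·3187831/12750 = 608.463

t(10,7)=3.183 V=608.463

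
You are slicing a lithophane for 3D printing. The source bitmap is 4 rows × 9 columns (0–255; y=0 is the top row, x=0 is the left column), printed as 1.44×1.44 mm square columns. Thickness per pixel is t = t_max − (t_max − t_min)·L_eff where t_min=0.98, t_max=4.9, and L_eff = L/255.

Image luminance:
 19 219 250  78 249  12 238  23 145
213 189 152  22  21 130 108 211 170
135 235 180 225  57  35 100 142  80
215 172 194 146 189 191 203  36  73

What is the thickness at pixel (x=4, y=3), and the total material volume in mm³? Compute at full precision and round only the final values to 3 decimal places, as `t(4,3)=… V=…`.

t(4,3)=1.995 V=204.583

span = t_max - t_min = 4.9 - 0.98 = 3.920
L(4,3) = 189, L_eff = 189/255 = 0.741176
t(4,3) = 4.9 - 3.920·0.741176 = 1.995
Σt over all 4·9 pixels = 628964/6375 ≈ 98.6610196
V = pitch²·Σt = 1.44²·628964/6375 = 204.583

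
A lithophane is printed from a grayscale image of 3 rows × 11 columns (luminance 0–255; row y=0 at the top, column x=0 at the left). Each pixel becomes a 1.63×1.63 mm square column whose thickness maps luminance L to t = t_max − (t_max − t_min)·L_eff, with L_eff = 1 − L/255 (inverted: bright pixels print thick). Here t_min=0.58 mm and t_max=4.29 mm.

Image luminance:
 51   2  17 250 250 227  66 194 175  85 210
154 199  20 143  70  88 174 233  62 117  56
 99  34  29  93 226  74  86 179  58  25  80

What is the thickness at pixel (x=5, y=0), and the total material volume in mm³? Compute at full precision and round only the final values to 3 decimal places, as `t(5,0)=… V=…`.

span = t_max - t_min = 4.29 - 0.58 = 3.710
L(5,0) = 227, L_eff = 1 - 227/255 = 0.109804 (inverted)
t(5,0) = 4.29 - 3.710·0.109804 = 3.883
Σt over all 3·11 pixels = 476879/6375 ≈ 74.8045490
V = pitch²·Σt = 1.63²·476879/6375 = 198.748

t(5,0)=3.883 V=198.748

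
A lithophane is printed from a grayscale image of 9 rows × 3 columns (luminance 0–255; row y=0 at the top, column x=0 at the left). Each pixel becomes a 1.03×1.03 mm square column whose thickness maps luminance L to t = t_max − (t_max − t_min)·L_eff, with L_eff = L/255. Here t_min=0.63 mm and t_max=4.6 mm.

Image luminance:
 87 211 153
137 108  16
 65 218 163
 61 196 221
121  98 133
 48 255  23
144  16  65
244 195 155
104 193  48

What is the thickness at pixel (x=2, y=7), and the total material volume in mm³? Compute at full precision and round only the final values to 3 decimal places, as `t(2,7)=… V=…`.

t(2,7)=2.187 V=74.318

span = t_max - t_min = 4.6 - 0.63 = 3.970
L(2,7) = 155, L_eff = 155/255 = 0.607843
t(2,7) = 4.6 - 3.970·0.607843 = 2.187
Σt over all 9·3 pixels = 893167/12750 ≈ 70.0523137
V = pitch²·Σt = 1.03²·893167/12750 = 74.318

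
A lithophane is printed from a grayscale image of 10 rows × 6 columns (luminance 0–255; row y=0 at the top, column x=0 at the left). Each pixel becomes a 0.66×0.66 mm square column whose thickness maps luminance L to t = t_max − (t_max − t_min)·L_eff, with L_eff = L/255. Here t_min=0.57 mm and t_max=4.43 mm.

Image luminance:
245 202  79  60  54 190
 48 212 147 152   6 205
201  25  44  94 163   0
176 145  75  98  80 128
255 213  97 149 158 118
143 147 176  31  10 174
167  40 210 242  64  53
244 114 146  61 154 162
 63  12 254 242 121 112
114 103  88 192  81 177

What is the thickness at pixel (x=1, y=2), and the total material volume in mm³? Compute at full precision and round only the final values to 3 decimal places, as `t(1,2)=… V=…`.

t(1,2)=4.052 V=64.905

span = t_max - t_min = 4.43 - 0.57 = 3.860
L(1,2) = 25, L_eff = 25/255 = 0.098039
t(1,2) = 4.43 - 3.860·0.098039 = 4.052
Σt over all 10·6 pixels = 316627/2125 ≈ 149.0009412
V = pitch²·Σt = 0.66²·316627/2125 = 64.905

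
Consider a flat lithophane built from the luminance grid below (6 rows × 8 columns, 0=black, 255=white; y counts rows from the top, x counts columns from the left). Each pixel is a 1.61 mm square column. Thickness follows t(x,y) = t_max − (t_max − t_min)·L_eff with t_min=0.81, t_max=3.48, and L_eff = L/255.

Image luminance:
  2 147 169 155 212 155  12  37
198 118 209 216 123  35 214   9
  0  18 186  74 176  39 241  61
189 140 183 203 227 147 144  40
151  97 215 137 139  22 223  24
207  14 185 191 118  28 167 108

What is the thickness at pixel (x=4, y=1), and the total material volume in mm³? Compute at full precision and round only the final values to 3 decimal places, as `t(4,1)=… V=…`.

span = t_max - t_min = 3.48 - 0.81 = 2.670
L(4,1) = 123, L_eff = 123/255 = 0.482353
t(4,1) = 3.48 - 2.670·0.482353 = 2.192
Σt over all 6·8 pixels = 175299/1700 ≈ 103.1170588
V = pitch²·Σt = 1.61²·175299/1700 = 267.290

t(4,1)=2.192 V=267.290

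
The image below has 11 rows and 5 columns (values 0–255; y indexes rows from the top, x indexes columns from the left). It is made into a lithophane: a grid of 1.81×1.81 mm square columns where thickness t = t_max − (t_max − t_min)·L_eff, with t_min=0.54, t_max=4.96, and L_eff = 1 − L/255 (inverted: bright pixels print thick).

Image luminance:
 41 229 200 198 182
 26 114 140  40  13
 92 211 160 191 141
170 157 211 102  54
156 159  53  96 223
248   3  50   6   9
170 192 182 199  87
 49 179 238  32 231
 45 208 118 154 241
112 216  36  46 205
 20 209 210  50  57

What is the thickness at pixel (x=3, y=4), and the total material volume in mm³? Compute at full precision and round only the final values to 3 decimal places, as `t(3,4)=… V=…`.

span = t_max - t_min = 4.96 - 0.54 = 4.420
L(3,4) = 96, L_eff = 1 - 96/255 = 0.623529 (inverted)
t(3,4) = 4.96 - 4.420·0.623529 = 2.204
Σt over all 11·5 pixels = 153.824
V = pitch²·Σt = 1.81²·153.824 = 503.943

t(3,4)=2.204 V=503.943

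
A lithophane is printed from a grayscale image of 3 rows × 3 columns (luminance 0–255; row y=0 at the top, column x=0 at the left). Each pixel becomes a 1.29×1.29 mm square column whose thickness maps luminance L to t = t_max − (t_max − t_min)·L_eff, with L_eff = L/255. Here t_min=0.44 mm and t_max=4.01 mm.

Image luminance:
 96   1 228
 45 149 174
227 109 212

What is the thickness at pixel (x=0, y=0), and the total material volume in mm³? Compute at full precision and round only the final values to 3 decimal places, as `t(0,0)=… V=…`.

span = t_max - t_min = 4.01 - 0.44 = 3.570
L(0,0) = 96, L_eff = 96/255 = 0.376471
t(0,0) = 4.01 - 3.570·0.376471 = 2.666
Σt over all 3·3 pixels = 18.716
V = pitch²·Σt = 1.29²·18.716 = 31.145

t(0,0)=2.666 V=31.145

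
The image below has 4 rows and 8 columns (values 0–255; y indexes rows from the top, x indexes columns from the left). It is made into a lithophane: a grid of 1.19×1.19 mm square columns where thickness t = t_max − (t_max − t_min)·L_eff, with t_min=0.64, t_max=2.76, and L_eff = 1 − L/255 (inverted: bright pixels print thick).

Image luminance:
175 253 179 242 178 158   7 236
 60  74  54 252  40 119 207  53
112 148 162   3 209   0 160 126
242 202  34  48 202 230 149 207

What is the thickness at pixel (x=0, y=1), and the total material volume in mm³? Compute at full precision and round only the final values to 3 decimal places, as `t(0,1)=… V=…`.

span = t_max - t_min = 2.76 - 0.64 = 2.120
L(0,1) = 60, L_eff = 1 - 60/255 = 0.764706 (inverted)
t(0,1) = 2.76 - 2.120·0.764706 = 1.139
Σt over all 4·8 pixels = 123391/2125 ≈ 58.0663529
V = pitch²·Σt = 1.19²·123391/2125 = 82.228

t(0,1)=1.139 V=82.228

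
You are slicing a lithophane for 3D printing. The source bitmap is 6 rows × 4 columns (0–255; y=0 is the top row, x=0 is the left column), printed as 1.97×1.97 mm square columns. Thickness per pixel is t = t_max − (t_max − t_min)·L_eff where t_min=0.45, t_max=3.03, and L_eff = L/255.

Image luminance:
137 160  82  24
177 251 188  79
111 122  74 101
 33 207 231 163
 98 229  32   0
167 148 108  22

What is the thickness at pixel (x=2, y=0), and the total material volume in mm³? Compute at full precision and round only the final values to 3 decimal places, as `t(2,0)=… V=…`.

t(2,0)=2.200 V=166.621

span = t_max - t_min = 3.03 - 0.45 = 2.580
L(2,0) = 82, L_eff = 82/255 = 0.321569
t(2,0) = 3.03 - 2.580·0.321569 = 2.200
Σt over all 6·4 pixels = 91234/2125 ≈ 42.9336471
V = pitch²·Σt = 1.97²·91234/2125 = 166.621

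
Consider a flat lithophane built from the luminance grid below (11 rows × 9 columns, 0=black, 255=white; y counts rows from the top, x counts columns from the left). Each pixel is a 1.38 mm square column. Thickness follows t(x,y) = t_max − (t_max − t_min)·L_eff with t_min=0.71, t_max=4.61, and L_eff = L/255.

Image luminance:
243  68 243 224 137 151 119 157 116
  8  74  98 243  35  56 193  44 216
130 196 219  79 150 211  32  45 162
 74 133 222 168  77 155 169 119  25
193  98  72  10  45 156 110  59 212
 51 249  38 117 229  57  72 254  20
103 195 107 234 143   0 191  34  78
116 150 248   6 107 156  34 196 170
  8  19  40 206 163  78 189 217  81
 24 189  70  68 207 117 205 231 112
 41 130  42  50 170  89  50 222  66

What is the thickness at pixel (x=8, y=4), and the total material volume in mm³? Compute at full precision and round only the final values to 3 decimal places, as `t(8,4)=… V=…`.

span = t_max - t_min = 4.61 - 0.71 = 3.900
L(8,4) = 212, L_eff = 212/255 = 0.831373
t(8,4) = 4.61 - 3.900·0.831373 = 1.368
Σt over all 11·9 pixels = 459053/1700 ≈ 270.0311765
V = pitch²·Σt = 1.38²·459053/1700 = 514.247

t(8,4)=1.368 V=514.247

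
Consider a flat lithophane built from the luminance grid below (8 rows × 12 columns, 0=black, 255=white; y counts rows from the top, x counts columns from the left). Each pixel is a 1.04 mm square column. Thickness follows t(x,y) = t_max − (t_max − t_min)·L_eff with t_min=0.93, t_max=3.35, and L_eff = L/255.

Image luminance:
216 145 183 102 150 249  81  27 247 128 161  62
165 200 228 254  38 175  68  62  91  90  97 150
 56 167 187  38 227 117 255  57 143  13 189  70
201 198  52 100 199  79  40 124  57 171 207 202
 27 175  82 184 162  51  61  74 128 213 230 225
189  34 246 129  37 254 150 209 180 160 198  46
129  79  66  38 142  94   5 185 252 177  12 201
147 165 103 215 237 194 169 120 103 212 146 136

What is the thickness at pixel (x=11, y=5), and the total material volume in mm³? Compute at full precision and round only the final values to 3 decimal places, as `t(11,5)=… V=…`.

t(11,5)=2.913 V=211.436

span = t_max - t_min = 3.35 - 0.93 = 2.420
L(11,5) = 46, L_eff = 46/255 = 0.180392
t(11,5) = 3.35 - 2.420·0.180392 = 2.913
Σt over all 8·12 pixels = 2492431/12750 ≈ 195.4847843
V = pitch²·Σt = 1.04²·2492431/12750 = 211.436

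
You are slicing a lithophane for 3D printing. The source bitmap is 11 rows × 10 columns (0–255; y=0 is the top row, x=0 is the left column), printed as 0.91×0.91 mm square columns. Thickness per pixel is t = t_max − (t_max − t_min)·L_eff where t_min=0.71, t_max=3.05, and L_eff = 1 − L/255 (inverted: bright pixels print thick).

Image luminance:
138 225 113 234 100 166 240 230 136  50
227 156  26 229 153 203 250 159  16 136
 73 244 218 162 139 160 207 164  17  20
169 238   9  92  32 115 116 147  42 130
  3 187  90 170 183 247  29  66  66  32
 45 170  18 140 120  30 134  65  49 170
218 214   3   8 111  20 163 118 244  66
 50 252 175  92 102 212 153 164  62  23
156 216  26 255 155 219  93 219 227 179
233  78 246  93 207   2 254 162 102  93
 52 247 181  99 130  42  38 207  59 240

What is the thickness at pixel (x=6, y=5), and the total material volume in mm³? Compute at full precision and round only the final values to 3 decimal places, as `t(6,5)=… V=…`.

span = t_max - t_min = 3.05 - 0.71 = 2.340
L(6,5) = 134, L_eff = 1 - 134/255 = 0.474510 (inverted)
t(6,5) = 3.05 - 2.340·0.474510 = 1.940
Σt over all 11·10 pixels = 90347/425 ≈ 212.5811765
V = pitch²·Σt = 0.91²·90347/425 = 176.038

t(6,5)=1.940 V=176.038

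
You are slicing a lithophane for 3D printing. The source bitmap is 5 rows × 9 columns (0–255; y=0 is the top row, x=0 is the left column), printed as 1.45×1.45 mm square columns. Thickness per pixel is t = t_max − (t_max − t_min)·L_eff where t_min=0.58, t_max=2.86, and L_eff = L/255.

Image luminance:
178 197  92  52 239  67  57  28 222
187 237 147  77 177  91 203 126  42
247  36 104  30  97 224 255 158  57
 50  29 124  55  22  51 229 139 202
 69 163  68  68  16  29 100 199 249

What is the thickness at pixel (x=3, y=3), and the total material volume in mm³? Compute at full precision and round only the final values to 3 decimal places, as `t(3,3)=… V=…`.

span = t_max - t_min = 2.86 - 0.58 = 2.280
L(3,3) = 55, L_eff = 55/255 = 0.215686
t(3,3) = 2.86 - 2.280·0.215686 = 2.368
Σt over all 5·9 pixels = 338393/4250 ≈ 79.6218824
V = pitch²·Σt = 1.45²·338393/4250 = 167.405

t(3,3)=2.368 V=167.405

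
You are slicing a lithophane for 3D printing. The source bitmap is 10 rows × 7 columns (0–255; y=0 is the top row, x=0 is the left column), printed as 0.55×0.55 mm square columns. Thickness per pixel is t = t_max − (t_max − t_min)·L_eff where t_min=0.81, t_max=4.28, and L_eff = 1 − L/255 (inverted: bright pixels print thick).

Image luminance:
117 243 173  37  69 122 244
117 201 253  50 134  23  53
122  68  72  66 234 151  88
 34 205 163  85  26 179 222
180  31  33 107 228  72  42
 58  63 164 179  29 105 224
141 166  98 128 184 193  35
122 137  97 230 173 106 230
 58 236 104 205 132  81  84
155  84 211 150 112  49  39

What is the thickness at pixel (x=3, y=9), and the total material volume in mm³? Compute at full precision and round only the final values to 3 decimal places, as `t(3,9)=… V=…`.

span = t_max - t_min = 4.28 - 0.81 = 3.470
L(3,9) = 150, L_eff = 1 - 150/255 = 0.411765 (inverted)
t(3,9) = 4.28 - 3.470·0.411765 = 2.851
Σt over all 10·7 pixels = 66199/375 ≈ 176.5306667
V = pitch²·Σt = 0.55²·66199/375 = 53.401

t(3,9)=2.851 V=53.401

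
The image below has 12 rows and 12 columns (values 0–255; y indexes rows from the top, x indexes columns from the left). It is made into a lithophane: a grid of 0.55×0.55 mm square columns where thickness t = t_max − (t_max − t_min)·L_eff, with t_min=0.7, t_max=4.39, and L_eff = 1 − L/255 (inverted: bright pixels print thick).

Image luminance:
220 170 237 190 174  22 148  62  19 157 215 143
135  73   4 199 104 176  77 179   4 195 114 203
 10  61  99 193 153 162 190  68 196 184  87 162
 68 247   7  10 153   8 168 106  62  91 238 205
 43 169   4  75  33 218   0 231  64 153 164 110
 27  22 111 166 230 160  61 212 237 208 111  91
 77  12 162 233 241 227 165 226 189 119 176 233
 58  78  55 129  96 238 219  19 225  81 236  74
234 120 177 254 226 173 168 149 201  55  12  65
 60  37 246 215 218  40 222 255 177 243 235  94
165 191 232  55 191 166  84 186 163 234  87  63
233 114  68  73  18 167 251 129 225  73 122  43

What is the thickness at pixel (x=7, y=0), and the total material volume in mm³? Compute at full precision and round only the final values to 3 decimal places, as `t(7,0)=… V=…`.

t(7,0)=1.597 V=117.273

span = t_max - t_min = 4.39 - 0.7 = 3.690
L(7,0) = 62, L_eff = 1 - 62/255 = 0.756863 (inverted)
t(7,0) = 4.39 - 3.690·0.756863 = 1.597
Σt over all 12·12 pixels = 131811/340 ≈ 387.6794118
V = pitch²·Σt = 0.55²·131811/340 = 117.273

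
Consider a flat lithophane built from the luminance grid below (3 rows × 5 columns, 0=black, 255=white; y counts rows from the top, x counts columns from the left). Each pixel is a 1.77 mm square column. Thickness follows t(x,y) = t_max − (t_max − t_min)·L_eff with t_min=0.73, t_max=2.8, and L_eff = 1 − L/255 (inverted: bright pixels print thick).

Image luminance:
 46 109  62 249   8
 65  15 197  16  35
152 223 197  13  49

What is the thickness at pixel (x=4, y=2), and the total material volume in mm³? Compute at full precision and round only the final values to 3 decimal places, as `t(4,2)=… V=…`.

t(4,2)=1.128 V=70.825

span = t_max - t_min = 2.8 - 0.73 = 2.070
L(4,2) = 49, L_eff = 1 - 49/255 = 0.807843 (inverted)
t(4,2) = 2.8 - 2.070·0.807843 = 1.128
Σt over all 3·5 pixels = 192159/8500 ≈ 22.6069412
V = pitch²·Σt = 1.77²·192159/8500 = 70.825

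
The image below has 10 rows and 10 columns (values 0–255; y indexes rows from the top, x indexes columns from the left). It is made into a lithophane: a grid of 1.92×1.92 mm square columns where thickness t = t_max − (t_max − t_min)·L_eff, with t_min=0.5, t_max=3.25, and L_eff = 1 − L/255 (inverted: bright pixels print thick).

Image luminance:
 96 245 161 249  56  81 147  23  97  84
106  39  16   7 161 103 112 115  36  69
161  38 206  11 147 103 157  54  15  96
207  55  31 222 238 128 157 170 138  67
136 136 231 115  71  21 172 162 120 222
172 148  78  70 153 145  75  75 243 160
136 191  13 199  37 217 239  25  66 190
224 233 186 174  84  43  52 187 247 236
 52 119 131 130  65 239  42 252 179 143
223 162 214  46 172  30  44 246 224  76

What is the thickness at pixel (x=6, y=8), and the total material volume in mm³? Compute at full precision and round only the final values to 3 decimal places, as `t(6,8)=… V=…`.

span = t_max - t_min = 3.25 - 0.5 = 2.750
L(6,8) = 42, L_eff = 1 - 42/255 = 0.835294 (inverted)
t(6,8) = 3.25 - 2.750·0.835294 = 0.953
Σt over all 10·10 pixels = 192647/1020 ≈ 188.8696078
V = pitch²·Σt = 1.92²·192647/1020 = 696.249

t(6,8)=0.953 V=696.249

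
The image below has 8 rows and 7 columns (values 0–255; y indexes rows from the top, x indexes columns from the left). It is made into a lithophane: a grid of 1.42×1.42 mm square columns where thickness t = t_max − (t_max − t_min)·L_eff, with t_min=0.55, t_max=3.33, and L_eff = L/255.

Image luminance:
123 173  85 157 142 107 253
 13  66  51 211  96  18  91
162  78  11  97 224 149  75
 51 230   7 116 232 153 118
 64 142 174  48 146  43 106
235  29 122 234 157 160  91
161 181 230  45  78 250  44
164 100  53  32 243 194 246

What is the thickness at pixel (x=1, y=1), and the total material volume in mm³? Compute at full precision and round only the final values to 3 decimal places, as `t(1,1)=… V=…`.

span = t_max - t_min = 3.33 - 0.55 = 2.780
L(1,1) = 66, L_eff = 66/255 = 0.258824
t(1,1) = 3.33 - 2.780·0.258824 = 2.610
Σt over all 8·7 pixels = 1396141/12750 ≈ 109.5012549
V = pitch²·Σt = 1.42²·1396141/12750 = 220.798

t(1,1)=2.610 V=220.798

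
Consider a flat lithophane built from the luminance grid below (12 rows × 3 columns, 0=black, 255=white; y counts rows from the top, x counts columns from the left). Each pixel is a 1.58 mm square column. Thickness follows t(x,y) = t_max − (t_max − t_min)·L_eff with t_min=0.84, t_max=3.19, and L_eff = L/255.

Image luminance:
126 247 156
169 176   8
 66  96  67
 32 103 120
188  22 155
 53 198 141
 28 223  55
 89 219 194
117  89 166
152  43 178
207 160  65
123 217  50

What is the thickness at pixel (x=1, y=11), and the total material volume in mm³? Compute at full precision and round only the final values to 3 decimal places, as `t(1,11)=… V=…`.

t(1,11)=1.190 V=183.205

span = t_max - t_min = 3.19 - 0.84 = 2.350
L(1,11) = 217, L_eff = 217/255 = 0.850980
t(1,11) = 3.19 - 2.350·0.850980 = 1.190
Σt over all 12·3 pixels = 187139/2550 ≈ 73.3878431
V = pitch²·Σt = 1.58²·187139/2550 = 183.205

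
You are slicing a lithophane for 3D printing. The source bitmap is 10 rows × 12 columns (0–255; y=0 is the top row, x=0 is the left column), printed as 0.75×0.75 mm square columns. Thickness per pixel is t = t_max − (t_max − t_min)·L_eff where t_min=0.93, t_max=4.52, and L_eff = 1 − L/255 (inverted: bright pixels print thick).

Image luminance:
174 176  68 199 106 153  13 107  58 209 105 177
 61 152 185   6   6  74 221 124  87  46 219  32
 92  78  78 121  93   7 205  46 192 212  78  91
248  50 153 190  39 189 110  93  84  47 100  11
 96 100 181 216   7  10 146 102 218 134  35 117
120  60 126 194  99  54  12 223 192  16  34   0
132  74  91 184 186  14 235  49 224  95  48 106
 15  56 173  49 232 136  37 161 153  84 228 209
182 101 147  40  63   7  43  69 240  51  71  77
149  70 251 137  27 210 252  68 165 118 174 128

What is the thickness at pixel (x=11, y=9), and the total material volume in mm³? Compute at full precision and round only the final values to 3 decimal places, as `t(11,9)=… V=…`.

span = t_max - t_min = 4.52 - 0.93 = 3.590
L(11,9) = 128, L_eff = 1 - 128/255 = 0.498039 (inverted)
t(11,9) = 4.52 - 3.590·0.498039 = 2.732
Σt over all 10·12 pixels = 304.024
V = pitch²·Σt = 0.75²·304.024 = 171.014

t(11,9)=2.732 V=171.014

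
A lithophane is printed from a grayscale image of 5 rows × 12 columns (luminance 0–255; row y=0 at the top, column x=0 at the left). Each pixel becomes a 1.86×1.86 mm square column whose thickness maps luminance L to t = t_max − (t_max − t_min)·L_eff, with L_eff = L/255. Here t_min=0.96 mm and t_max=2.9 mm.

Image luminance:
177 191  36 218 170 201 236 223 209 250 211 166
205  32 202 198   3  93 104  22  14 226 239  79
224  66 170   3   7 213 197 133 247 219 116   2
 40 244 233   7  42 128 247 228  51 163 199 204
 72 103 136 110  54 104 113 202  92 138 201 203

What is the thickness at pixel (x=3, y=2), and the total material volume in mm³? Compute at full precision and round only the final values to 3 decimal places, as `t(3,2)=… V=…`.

t(3,2)=2.877 V=375.196

span = t_max - t_min = 2.9 - 0.96 = 1.940
L(3,2) = 3, L_eff = 3/255 = 0.011765
t(3,2) = 2.9 - 1.940·0.011765 = 2.877
Σt over all 5·12 pixels = 230458/2125 ≈ 108.4508235
V = pitch²·Σt = 1.86²·230458/2125 = 375.196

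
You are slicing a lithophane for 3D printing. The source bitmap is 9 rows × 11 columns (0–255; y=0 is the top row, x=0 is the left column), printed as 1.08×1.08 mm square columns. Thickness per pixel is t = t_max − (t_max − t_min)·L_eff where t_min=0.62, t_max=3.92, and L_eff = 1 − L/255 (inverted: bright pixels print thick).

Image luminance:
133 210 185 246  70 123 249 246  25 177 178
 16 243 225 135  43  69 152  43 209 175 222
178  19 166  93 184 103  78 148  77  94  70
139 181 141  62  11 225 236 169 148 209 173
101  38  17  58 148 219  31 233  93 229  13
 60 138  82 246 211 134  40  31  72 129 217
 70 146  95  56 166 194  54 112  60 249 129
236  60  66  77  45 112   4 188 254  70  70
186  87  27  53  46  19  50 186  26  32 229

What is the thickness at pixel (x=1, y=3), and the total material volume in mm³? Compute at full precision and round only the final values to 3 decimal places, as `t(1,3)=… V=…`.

t(1,3)=2.962 V=256.834

span = t_max - t_min = 3.92 - 0.62 = 3.300
L(1,3) = 181, L_eff = 1 - 181/255 = 0.290196 (inverted)
t(1,3) = 3.92 - 3.300·0.290196 = 2.962
Σt over all 9·11 pixels = 37433/170 ≈ 220.1941176
V = pitch²·Σt = 1.08²·37433/170 = 256.834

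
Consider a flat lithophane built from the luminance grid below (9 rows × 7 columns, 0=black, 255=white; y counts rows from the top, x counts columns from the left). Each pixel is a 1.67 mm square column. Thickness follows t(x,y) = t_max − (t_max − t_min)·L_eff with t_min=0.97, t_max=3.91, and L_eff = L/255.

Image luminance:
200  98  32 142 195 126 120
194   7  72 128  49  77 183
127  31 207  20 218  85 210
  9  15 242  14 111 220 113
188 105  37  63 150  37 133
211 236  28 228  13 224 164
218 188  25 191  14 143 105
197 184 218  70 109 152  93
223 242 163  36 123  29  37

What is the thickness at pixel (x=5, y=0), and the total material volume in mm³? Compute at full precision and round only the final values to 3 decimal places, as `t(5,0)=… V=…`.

span = t_max - t_min = 3.91 - 0.97 = 2.940
L(5,0) = 126, L_eff = 126/255 = 0.494118
t(5,0) = 3.91 - 2.940·0.494118 = 2.457
Σt over all 9·7 pixels = 1327249/8500 ≈ 156.1469412
V = pitch²·Σt = 1.67²·1327249/8500 = 435.478

t(5,0)=2.457 V=435.478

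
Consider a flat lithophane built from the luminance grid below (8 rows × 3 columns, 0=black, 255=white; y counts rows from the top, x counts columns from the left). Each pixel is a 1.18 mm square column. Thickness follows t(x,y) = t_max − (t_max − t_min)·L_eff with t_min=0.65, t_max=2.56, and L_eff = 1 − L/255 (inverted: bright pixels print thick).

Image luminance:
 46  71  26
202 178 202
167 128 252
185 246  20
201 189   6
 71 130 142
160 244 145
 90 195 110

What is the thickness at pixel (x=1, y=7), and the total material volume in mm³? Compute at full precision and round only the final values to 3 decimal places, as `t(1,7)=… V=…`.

t(1,7)=2.111 V=57.244

span = t_max - t_min = 2.56 - 0.65 = 1.910
L(1,7) = 195, L_eff = 1 - 195/255 = 0.235294 (inverted)
t(1,7) = 2.56 - 1.910·0.235294 = 2.111
Σt over all 8·3 pixels = 524173/12750 ≈ 41.1116078
V = pitch²·Σt = 1.18²·524173/12750 = 57.244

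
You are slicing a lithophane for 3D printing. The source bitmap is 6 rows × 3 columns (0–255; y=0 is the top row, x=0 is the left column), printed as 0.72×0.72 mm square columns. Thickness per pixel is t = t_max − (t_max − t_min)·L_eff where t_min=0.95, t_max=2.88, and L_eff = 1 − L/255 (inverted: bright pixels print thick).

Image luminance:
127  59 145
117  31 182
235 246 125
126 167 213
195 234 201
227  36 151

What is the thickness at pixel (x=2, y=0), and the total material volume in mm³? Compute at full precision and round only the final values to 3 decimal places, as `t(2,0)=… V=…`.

t(2,0)=2.047 V=19.917

span = t_max - t_min = 2.88 - 0.95 = 1.930
L(2,0) = 145, L_eff = 1 - 145/255 = 0.431373 (inverted)
t(2,0) = 2.88 - 1.930·0.431373 = 2.047
Σt over all 6·3 pixels = 326577/8500 ≈ 38.4208235
V = pitch²·Σt = 0.72²·326577/8500 = 19.917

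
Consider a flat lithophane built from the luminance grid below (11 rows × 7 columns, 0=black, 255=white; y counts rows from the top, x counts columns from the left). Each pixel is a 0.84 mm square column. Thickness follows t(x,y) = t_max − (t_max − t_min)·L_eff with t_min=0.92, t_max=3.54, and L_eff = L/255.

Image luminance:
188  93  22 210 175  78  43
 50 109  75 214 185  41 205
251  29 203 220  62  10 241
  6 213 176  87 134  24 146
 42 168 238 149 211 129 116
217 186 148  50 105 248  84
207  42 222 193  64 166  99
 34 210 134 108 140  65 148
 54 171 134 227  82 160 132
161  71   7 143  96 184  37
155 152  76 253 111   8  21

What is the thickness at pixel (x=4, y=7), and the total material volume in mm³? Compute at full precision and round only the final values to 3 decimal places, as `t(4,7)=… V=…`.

t(4,7)=2.102 V=120.937

span = t_max - t_min = 3.54 - 0.92 = 2.620
L(4,7) = 140, L_eff = 140/255 = 0.549020
t(4,7) = 3.54 - 2.620·0.549020 = 2.102
Σt over all 11·7 pixels = 2185307/12750 ≈ 171.3966275
V = pitch²·Σt = 0.84²·2185307/12750 = 120.937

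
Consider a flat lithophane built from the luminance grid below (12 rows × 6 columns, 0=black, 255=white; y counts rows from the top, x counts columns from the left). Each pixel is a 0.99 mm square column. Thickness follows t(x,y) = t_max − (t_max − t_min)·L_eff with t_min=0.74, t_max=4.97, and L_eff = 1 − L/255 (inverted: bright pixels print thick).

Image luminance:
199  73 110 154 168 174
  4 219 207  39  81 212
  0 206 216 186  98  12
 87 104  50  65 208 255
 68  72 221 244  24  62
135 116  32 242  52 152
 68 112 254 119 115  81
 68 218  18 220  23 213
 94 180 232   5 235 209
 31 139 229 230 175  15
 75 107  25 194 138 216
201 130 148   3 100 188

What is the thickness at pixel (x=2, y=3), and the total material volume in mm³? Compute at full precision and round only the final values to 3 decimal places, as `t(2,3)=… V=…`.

span = t_max - t_min = 4.97 - 0.74 = 4.230
L(2,3) = 50, L_eff = 1 - 50/255 = 0.803922 (inverted)
t(2,3) = 4.97 - 4.230·0.803922 = 1.569
Σt over all 12·6 pixels = 354387/1700 ≈ 208.4629412
V = pitch²·Σt = 0.99²·354387/1700 = 204.315

t(2,3)=1.569 V=204.315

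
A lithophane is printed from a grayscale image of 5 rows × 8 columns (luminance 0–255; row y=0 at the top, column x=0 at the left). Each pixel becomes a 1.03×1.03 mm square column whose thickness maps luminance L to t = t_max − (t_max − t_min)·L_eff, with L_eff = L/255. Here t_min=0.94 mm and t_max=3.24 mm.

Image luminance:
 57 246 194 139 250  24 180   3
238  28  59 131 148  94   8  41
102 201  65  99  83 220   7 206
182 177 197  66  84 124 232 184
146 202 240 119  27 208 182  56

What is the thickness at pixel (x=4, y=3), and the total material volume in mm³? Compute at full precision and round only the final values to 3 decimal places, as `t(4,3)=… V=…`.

t(4,3)=2.482 V=87.265

span = t_max - t_min = 3.24 - 0.94 = 2.300
L(4,3) = 84, L_eff = 84/255 = 0.329412
t(4,3) = 3.24 - 2.300·0.329412 = 2.482
Σt over all 5·8 pixels = 209753/2550 ≈ 82.2560784
V = pitch²·Σt = 1.03²·209753/2550 = 87.265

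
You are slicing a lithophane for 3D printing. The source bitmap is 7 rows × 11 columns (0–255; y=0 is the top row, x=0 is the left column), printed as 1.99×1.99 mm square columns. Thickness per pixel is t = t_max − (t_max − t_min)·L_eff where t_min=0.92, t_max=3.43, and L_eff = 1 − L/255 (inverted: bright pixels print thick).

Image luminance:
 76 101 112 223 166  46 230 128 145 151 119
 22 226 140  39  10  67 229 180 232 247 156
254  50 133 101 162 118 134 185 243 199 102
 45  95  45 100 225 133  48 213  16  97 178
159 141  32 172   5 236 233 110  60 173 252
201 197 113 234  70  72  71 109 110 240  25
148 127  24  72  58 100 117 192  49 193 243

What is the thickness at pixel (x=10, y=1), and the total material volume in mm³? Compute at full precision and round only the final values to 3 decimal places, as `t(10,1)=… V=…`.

span = t_max - t_min = 3.43 - 0.92 = 2.510
L(10,1) = 156, L_eff = 1 - 156/255 = 0.388235 (inverted)
t(10,1) = 3.43 - 2.510·0.388235 = 2.456
Σt over all 7·11 pixels = 4381429/25500 ≈ 171.8207451
V = pitch²·Σt = 1.99²·4381429/25500 = 680.427

t(10,1)=2.456 V=680.427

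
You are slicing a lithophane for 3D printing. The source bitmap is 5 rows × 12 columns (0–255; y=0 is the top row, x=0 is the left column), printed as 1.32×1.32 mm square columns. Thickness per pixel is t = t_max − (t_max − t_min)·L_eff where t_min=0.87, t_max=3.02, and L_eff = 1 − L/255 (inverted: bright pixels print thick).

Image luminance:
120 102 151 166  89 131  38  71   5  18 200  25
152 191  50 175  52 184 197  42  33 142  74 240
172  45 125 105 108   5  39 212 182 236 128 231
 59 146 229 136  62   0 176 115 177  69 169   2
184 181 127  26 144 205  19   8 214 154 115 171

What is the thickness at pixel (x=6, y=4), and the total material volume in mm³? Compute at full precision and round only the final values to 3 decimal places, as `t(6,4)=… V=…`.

span = t_max - t_min = 3.02 - 0.87 = 2.150
L(6,4) = 19, L_eff = 1 - 19/255 = 0.925490 (inverted)
t(6,4) = 3.02 - 2.150·0.925490 = 1.030
Σt over all 5·12 pixels = 143138/1275 ≈ 112.2650980
V = pitch²·Σt = 1.32²·143138/1275 = 195.611

t(6,4)=1.030 V=195.611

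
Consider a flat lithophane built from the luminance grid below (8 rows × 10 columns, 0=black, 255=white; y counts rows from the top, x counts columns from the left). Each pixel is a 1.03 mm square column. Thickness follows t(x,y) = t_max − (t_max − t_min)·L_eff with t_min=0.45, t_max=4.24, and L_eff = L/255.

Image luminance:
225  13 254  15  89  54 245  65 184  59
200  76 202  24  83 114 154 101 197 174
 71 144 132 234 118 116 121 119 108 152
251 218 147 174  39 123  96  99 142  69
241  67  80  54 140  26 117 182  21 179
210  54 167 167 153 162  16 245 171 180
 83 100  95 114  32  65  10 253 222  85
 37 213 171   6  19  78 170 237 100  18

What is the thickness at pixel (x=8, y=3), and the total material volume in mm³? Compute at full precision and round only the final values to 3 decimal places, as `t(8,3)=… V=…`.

span = t_max - t_min = 4.24 - 0.45 = 3.790
L(8,3) = 142, L_eff = 142/255 = 0.556863
t(8,3) = 4.24 - 3.790·0.556863 = 2.129
Σt over all 8·10 pixels = 4881961/25500 ≈ 191.4494510
V = pitch²·Σt = 1.03²·4881961/25500 = 203.109

t(8,3)=2.129 V=203.109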